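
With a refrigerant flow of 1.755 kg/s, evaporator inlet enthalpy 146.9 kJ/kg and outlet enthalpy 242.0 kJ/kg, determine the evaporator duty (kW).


dh = 242.0 - 146.9 = 95.1 kJ/kg
Q_evap = m_dot * dh = 1.755 * 95.1
Q_evap = 166.9 kW

166.9


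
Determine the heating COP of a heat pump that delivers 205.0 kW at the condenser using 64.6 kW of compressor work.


COP_hp = Q_cond / W
COP_hp = 205.0 / 64.6
COP_hp = 3.173

3.173


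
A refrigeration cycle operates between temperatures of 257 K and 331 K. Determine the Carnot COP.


dT = 331 - 257 = 74 K
COP_carnot = T_cold / dT = 257 / 74
COP_carnot = 3.473

3.473


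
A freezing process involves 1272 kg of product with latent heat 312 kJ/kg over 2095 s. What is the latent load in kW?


Q_lat = m * h_fg / t
Q_lat = 1272 * 312 / 2095
Q_lat = 189.43 kW

189.43


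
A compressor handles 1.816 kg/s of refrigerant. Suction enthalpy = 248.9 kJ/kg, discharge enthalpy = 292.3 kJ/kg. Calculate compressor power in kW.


dh = 292.3 - 248.9 = 43.4 kJ/kg
W = m_dot * dh = 1.816 * 43.4 = 78.81 kW

78.81


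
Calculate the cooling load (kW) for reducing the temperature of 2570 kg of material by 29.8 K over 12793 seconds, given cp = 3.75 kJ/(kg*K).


Q = m * cp * dT / t
Q = 2570 * 3.75 * 29.8 / 12793
Q = 22.45 kW

22.45


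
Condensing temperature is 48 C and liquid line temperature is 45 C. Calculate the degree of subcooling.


Subcooling = T_cond - T_liquid
Subcooling = 48 - 45
Subcooling = 3 K

3


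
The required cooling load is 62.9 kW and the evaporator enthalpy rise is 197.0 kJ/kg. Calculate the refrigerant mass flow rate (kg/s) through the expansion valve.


m_dot = Q / dh
m_dot = 62.9 / 197.0
m_dot = 0.3193 kg/s

0.3193


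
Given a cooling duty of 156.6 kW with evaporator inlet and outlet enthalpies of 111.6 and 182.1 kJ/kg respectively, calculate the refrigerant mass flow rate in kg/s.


dh = 182.1 - 111.6 = 70.5 kJ/kg
m_dot = Q / dh = 156.6 / 70.5 = 2.2213 kg/s

2.2213


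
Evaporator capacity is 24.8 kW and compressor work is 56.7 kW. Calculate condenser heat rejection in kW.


Q_cond = Q_evap + W
Q_cond = 24.8 + 56.7
Q_cond = 81.5 kW

81.5


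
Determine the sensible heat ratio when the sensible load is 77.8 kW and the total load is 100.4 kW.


SHR = Q_sensible / Q_total
SHR = 77.8 / 100.4
SHR = 0.775

0.775


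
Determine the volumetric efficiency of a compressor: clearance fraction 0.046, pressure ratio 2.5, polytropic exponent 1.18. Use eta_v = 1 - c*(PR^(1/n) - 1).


PR^(1/n) = 2.5^(1/1.18) = 2.17388865
eta_v = 1 - 0.046 * (2.17388865 - 1)
eta_v = 0.946

0.946


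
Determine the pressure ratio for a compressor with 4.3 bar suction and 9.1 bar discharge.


PR = P_high / P_low
PR = 9.1 / 4.3
PR = 2.116

2.116


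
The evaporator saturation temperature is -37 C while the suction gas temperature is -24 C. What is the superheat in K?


Superheat = T_suction - T_evap
Superheat = -24 - (-37)
Superheat = 13 K

13


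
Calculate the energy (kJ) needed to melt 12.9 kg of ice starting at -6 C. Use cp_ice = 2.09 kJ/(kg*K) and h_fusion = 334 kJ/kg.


Sensible heat = cp * dT = 2.09 * 6 = 12.54 kJ/kg
Total per kg = 12.54 + 334 = 346.54 kJ/kg
Q = m * total = 12.9 * 346.54
Q = 4470.4 kJ

4470.4


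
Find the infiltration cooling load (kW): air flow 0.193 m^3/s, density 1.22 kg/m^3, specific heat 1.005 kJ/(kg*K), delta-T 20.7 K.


Q = V_dot * rho * cp * dT
Q = 0.193 * 1.22 * 1.005 * 20.7
Q = 4.898 kW

4.898


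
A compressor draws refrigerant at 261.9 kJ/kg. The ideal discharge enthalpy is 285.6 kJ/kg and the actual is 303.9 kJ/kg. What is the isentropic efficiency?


dh_ideal = 285.6 - 261.9 = 23.7 kJ/kg
dh_actual = 303.9 - 261.9 = 42.0 kJ/kg
eta_s = dh_ideal / dh_actual = 23.7 / 42.0
eta_s = 0.5643

0.5643


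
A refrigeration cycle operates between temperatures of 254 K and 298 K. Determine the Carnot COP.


dT = 298 - 254 = 44 K
COP_carnot = T_cold / dT = 254 / 44
COP_carnot = 5.773

5.773


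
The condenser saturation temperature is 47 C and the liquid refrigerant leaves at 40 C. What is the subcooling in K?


Subcooling = T_cond - T_liquid
Subcooling = 47 - 40
Subcooling = 7 K

7


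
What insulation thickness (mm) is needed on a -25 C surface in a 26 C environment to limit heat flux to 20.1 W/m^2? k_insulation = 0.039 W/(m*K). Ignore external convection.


dT = 26 - (-25) = 51 K
thickness = k * dT / q_max * 1000
thickness = 0.039 * 51 / 20.1 * 1000
thickness = 99.0 mm

99.0


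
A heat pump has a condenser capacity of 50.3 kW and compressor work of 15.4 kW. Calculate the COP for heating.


COP_hp = Q_cond / W
COP_hp = 50.3 / 15.4
COP_hp = 3.266

3.266


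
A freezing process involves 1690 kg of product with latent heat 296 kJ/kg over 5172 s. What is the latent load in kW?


Q_lat = m * h_fg / t
Q_lat = 1690 * 296 / 5172
Q_lat = 96.72 kW

96.72


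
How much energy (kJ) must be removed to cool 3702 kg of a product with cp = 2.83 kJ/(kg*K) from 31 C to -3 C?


dT = 31 - (-3) = 34 K
Q = m * cp * dT = 3702 * 2.83 * 34
Q = 356206 kJ

356206


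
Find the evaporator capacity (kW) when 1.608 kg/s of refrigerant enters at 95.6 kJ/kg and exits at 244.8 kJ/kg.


dh = 244.8 - 95.6 = 149.2 kJ/kg
Q_evap = m_dot * dh = 1.608 * 149.2
Q_evap = 239.91 kW

239.91


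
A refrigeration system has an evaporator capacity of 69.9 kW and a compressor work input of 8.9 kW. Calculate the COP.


COP = Q_evap / W
COP = 69.9 / 8.9
COP = 7.854

7.854


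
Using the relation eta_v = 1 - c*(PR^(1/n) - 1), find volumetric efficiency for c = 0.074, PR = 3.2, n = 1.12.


PR^(1/n) = 3.2^(1/1.12) = 2.82505408
eta_v = 1 - 0.074 * (2.82505408 - 1)
eta_v = 0.8649

0.8649


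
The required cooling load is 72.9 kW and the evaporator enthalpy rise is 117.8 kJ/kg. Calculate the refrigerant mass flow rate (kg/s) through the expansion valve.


m_dot = Q / dh
m_dot = 72.9 / 117.8
m_dot = 0.6188 kg/s

0.6188


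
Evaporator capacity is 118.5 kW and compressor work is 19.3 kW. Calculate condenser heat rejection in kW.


Q_cond = Q_evap + W
Q_cond = 118.5 + 19.3
Q_cond = 137.8 kW

137.8


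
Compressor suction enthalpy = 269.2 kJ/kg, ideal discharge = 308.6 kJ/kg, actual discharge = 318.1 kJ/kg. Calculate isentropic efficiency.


dh_ideal = 308.6 - 269.2 = 39.4 kJ/kg
dh_actual = 318.1 - 269.2 = 48.9 kJ/kg
eta_s = dh_ideal / dh_actual = 39.4 / 48.9
eta_s = 0.8057

0.8057


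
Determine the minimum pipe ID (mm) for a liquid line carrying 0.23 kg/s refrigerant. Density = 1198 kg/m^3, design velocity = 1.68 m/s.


A = m_dot / (rho * v) = 0.23 / (1198 * 1.68) = 0.0001142777645 m^2
d = sqrt(4*A/pi) * 1000
d = 12.1 mm

12.1


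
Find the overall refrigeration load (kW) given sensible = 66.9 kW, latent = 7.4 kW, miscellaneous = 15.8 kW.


Q_total = Q_s + Q_l + Q_misc
Q_total = 66.9 + 7.4 + 15.8
Q_total = 90.1 kW

90.1


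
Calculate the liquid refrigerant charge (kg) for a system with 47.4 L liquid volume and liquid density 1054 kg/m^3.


Charge = V * rho / 1000
Charge = 47.4 * 1054 / 1000
Charge = 49.96 kg

49.96


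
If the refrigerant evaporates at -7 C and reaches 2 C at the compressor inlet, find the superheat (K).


Superheat = T_suction - T_evap
Superheat = 2 - (-7)
Superheat = 9 K

9


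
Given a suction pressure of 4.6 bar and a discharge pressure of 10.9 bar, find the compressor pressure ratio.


PR = P_high / P_low
PR = 10.9 / 4.6
PR = 2.37

2.37


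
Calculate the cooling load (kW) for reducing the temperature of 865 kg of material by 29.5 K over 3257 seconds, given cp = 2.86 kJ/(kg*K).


Q = m * cp * dT / t
Q = 865 * 2.86 * 29.5 / 3257
Q = 22.407 kW

22.407


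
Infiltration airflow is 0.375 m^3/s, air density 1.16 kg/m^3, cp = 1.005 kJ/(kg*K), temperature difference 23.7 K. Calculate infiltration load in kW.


Q = V_dot * rho * cp * dT
Q = 0.375 * 1.16 * 1.005 * 23.7
Q = 10.361 kW

10.361


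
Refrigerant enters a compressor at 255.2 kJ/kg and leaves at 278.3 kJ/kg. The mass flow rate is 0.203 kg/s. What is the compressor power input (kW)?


dh = 278.3 - 255.2 = 23.1 kJ/kg
W = m_dot * dh = 0.203 * 23.1 = 4.69 kW

4.69


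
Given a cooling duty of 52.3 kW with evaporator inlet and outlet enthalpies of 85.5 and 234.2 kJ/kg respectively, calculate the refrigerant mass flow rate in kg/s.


dh = 234.2 - 85.5 = 148.7 kJ/kg
m_dot = Q / dh = 52.3 / 148.7 = 0.3517 kg/s

0.3517


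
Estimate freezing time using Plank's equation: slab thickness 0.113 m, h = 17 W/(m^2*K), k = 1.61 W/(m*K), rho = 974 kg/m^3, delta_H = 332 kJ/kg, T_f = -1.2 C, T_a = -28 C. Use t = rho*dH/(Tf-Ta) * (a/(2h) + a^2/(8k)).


dT = -1.2 - (-28) = 26.8 K
term1 = a/(2h) = 0.113/(2*17) = 0.003323529412
term2 = a^2/(8k) = 0.113^2/(8*1.61) = 0.0009913819876
t = rho*dH*1000/dT * (term1 + term2)
t = 974*332*1000/26.8 * (0.003323529412 + 0.0009913819876)
t = 52064 s

52064


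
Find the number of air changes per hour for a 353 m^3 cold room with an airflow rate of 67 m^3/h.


ACH = flow / volume
ACH = 67 / 353
ACH = 0.19

0.19


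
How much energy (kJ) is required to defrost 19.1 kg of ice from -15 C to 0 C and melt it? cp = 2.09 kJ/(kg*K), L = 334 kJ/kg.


Sensible heat = cp * dT = 2.09 * 15 = 31.35 kJ/kg
Total per kg = 31.35 + 334 = 365.35 kJ/kg
Q = m * total = 19.1 * 365.35
Q = 6978.2 kJ

6978.2


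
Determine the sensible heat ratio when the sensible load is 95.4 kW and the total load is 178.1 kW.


SHR = Q_sensible / Q_total
SHR = 95.4 / 178.1
SHR = 0.536

0.536


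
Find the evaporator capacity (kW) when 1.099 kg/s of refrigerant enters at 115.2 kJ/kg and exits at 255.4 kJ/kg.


dh = 255.4 - 115.2 = 140.2 kJ/kg
Q_evap = m_dot * dh = 1.099 * 140.2
Q_evap = 154.08 kW

154.08


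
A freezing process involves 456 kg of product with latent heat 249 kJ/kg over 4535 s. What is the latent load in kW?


Q_lat = m * h_fg / t
Q_lat = 456 * 249 / 4535
Q_lat = 25.04 kW

25.04


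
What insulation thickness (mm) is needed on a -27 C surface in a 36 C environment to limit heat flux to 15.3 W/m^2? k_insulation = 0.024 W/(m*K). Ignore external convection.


dT = 36 - (-27) = 63 K
thickness = k * dT / q_max * 1000
thickness = 0.024 * 63 / 15.3 * 1000
thickness = 98.8 mm

98.8


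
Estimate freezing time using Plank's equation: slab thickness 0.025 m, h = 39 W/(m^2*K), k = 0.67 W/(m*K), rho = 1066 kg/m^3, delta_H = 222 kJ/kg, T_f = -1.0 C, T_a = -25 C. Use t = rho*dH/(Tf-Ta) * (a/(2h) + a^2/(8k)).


dT = -1.0 - (-25) = 24.0 K
term1 = a/(2h) = 0.025/(2*39) = 0.0003205128205
term2 = a^2/(8k) = 0.025^2/(8*0.67) = 0.0001166044776
t = rho*dH*1000/dT * (term1 + term2)
t = 1066*222*1000/24.0 * (0.0003205128205 + 0.0001166044776)
t = 4310 s

4310


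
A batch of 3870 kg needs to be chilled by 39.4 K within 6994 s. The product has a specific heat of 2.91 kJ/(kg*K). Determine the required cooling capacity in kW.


Q = m * cp * dT / t
Q = 3870 * 2.91 * 39.4 / 6994
Q = 63.442 kW

63.442


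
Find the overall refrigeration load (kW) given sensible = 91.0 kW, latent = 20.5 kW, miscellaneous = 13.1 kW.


Q_total = Q_s + Q_l + Q_misc
Q_total = 91.0 + 20.5 + 13.1
Q_total = 124.6 kW

124.6


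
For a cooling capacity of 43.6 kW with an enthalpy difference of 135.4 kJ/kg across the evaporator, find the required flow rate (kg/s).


m_dot = Q / dh
m_dot = 43.6 / 135.4
m_dot = 0.322 kg/s

0.322


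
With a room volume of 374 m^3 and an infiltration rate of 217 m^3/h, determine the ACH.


ACH = flow / volume
ACH = 217 / 374
ACH = 0.58

0.58


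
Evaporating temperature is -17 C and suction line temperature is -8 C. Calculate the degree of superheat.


Superheat = T_suction - T_evap
Superheat = -8 - (-17)
Superheat = 9 K

9


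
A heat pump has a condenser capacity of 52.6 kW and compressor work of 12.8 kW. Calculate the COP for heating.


COP_hp = Q_cond / W
COP_hp = 52.6 / 12.8
COP_hp = 4.109

4.109


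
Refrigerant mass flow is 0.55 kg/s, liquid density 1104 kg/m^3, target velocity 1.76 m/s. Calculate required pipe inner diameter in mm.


A = m_dot / (rho * v) = 0.55 / (1104 * 1.76) = 0.0002830615942 m^2
d = sqrt(4*A/pi) * 1000
d = 19.0 mm

19.0


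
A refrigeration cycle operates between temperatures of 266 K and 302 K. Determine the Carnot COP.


dT = 302 - 266 = 36 K
COP_carnot = T_cold / dT = 266 / 36
COP_carnot = 7.389

7.389


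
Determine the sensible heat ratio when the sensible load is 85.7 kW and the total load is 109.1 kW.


SHR = Q_sensible / Q_total
SHR = 85.7 / 109.1
SHR = 0.786

0.786


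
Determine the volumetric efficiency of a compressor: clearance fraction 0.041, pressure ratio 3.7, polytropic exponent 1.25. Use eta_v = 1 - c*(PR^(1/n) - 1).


PR^(1/n) = 3.7^(1/1.25) = 2.8481403
eta_v = 1 - 0.041 * (2.8481403 - 1)
eta_v = 0.9242

0.9242


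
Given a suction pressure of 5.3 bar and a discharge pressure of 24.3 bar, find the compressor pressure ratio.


PR = P_high / P_low
PR = 24.3 / 5.3
PR = 4.585

4.585


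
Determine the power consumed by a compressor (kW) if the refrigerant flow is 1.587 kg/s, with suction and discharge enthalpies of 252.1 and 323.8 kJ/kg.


dh = 323.8 - 252.1 = 71.7 kJ/kg
W = m_dot * dh = 1.587 * 71.7 = 113.79 kW

113.79


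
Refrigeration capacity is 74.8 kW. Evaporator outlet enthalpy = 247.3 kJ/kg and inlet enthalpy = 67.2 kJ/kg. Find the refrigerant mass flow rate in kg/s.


dh = 247.3 - 67.2 = 180.1 kJ/kg
m_dot = Q / dh = 74.8 / 180.1 = 0.4153 kg/s

0.4153


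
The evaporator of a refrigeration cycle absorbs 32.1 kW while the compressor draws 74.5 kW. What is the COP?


COP = Q_evap / W
COP = 32.1 / 74.5
COP = 0.431

0.431


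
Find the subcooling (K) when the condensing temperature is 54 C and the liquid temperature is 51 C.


Subcooling = T_cond - T_liquid
Subcooling = 54 - 51
Subcooling = 3 K

3


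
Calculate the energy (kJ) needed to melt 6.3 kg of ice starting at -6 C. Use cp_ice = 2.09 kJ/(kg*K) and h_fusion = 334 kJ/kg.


Sensible heat = cp * dT = 2.09 * 6 = 12.54 kJ/kg
Total per kg = 12.54 + 334 = 346.54 kJ/kg
Q = m * total = 6.3 * 346.54
Q = 2183.2 kJ

2183.2


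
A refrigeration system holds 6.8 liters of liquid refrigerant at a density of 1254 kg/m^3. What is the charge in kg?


Charge = V * rho / 1000
Charge = 6.8 * 1254 / 1000
Charge = 8.53 kg

8.53


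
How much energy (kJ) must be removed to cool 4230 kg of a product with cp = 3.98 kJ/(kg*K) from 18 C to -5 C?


dT = 18 - (-5) = 23 K
Q = m * cp * dT = 4230 * 3.98 * 23
Q = 387214 kJ

387214


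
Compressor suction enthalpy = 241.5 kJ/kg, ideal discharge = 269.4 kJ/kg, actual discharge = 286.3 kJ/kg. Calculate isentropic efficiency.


dh_ideal = 269.4 - 241.5 = 27.9 kJ/kg
dh_actual = 286.3 - 241.5 = 44.8 kJ/kg
eta_s = dh_ideal / dh_actual = 27.9 / 44.8
eta_s = 0.6228

0.6228


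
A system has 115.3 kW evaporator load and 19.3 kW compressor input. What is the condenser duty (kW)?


Q_cond = Q_evap + W
Q_cond = 115.3 + 19.3
Q_cond = 134.6 kW

134.6


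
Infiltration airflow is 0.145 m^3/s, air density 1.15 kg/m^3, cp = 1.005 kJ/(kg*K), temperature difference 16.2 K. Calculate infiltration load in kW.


Q = V_dot * rho * cp * dT
Q = 0.145 * 1.15 * 1.005 * 16.2
Q = 2.715 kW

2.715


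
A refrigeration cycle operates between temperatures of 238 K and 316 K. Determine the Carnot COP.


dT = 316 - 238 = 78 K
COP_carnot = T_cold / dT = 238 / 78
COP_carnot = 3.051

3.051


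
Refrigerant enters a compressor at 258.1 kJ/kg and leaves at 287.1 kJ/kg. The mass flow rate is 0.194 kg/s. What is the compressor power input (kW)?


dh = 287.1 - 258.1 = 29.0 kJ/kg
W = m_dot * dh = 0.194 * 29.0 = 5.63 kW

5.63


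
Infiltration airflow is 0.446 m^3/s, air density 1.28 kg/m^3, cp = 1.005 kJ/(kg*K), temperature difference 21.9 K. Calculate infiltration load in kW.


Q = V_dot * rho * cp * dT
Q = 0.446 * 1.28 * 1.005 * 21.9
Q = 12.565 kW

12.565


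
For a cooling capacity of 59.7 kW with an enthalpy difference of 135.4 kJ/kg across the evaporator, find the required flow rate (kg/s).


m_dot = Q / dh
m_dot = 59.7 / 135.4
m_dot = 0.4409 kg/s

0.4409


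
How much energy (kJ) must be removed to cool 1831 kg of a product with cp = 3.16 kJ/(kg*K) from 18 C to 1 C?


dT = 18 - (1) = 17 K
Q = m * cp * dT = 1831 * 3.16 * 17
Q = 98361 kJ

98361


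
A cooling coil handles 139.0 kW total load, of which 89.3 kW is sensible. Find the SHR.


SHR = Q_sensible / Q_total
SHR = 89.3 / 139.0
SHR = 0.642

0.642


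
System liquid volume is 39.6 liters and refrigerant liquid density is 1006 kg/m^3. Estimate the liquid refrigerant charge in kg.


Charge = V * rho / 1000
Charge = 39.6 * 1006 / 1000
Charge = 39.84 kg

39.84


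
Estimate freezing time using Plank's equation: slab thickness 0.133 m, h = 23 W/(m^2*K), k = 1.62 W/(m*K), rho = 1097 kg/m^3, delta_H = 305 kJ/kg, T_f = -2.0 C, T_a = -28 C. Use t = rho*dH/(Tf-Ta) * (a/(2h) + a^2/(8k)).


dT = -2.0 - (-28) = 26.0 K
term1 = a/(2h) = 0.133/(2*23) = 0.002891304348
term2 = a^2/(8k) = 0.133^2/(8*1.62) = 0.001364891975
t = rho*dH*1000/dT * (term1 + term2)
t = 1097*305*1000/26.0 * (0.002891304348 + 0.001364891975)
t = 54772 s

54772


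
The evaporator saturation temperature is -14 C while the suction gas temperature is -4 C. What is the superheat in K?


Superheat = T_suction - T_evap
Superheat = -4 - (-14)
Superheat = 10 K

10


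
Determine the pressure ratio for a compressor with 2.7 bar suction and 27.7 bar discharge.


PR = P_high / P_low
PR = 27.7 / 2.7
PR = 10.259

10.259


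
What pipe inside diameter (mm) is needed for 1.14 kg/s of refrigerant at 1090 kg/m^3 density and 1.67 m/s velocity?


A = m_dot / (rho * v) = 1.14 / (1090 * 1.67) = 0.000626270395 m^2
d = sqrt(4*A/pi) * 1000
d = 28.2 mm

28.2


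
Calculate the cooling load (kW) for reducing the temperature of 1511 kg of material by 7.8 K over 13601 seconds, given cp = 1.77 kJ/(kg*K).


Q = m * cp * dT / t
Q = 1511 * 1.77 * 7.8 / 13601
Q = 1.534 kW

1.534


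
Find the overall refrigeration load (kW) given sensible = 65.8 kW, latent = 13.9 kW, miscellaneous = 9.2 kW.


Q_total = Q_s + Q_l + Q_misc
Q_total = 65.8 + 13.9 + 9.2
Q_total = 88.9 kW

88.9


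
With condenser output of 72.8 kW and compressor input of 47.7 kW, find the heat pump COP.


COP_hp = Q_cond / W
COP_hp = 72.8 / 47.7
COP_hp = 1.526

1.526


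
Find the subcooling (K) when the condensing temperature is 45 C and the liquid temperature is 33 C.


Subcooling = T_cond - T_liquid
Subcooling = 45 - 33
Subcooling = 12 K

12


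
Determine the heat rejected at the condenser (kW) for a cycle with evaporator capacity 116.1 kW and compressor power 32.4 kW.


Q_cond = Q_evap + W
Q_cond = 116.1 + 32.4
Q_cond = 148.5 kW

148.5


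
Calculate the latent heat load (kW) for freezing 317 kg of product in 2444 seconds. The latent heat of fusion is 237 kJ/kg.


Q_lat = m * h_fg / t
Q_lat = 317 * 237 / 2444
Q_lat = 30.74 kW

30.74


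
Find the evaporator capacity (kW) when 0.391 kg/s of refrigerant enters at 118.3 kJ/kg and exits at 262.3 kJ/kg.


dh = 262.3 - 118.3 = 144.0 kJ/kg
Q_evap = m_dot * dh = 0.391 * 144.0
Q_evap = 56.3 kW

56.3


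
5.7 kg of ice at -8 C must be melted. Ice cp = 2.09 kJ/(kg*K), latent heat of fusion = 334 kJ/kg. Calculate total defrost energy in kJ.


Sensible heat = cp * dT = 2.09 * 8 = 16.72 kJ/kg
Total per kg = 16.72 + 334 = 350.72 kJ/kg
Q = m * total = 5.7 * 350.72
Q = 1999.1 kJ

1999.1


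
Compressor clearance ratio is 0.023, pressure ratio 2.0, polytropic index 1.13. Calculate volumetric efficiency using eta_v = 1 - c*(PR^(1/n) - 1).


PR^(1/n) = 2.0^(1/1.13) = 1.84670798
eta_v = 1 - 0.023 * (1.84670798 - 1)
eta_v = 0.9805

0.9805


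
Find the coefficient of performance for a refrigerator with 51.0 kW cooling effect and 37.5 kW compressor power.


COP = Q_evap / W
COP = 51.0 / 37.5
COP = 1.36

1.36


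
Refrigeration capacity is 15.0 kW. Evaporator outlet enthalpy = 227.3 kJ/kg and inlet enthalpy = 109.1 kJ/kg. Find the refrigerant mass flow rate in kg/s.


dh = 227.3 - 109.1 = 118.2 kJ/kg
m_dot = Q / dh = 15.0 / 118.2 = 0.1269 kg/s

0.1269


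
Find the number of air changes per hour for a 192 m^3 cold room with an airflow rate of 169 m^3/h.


ACH = flow / volume
ACH = 169 / 192
ACH = 0.88

0.88


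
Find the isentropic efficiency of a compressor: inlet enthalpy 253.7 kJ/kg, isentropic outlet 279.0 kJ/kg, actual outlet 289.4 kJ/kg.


dh_ideal = 279.0 - 253.7 = 25.3 kJ/kg
dh_actual = 289.4 - 253.7 = 35.7 kJ/kg
eta_s = dh_ideal / dh_actual = 25.3 / 35.7
eta_s = 0.7087

0.7087


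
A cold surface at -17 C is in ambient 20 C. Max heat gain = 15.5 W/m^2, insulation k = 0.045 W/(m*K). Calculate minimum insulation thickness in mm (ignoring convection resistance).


dT = 20 - (-17) = 37 K
thickness = k * dT / q_max * 1000
thickness = 0.045 * 37 / 15.5 * 1000
thickness = 107.4 mm

107.4


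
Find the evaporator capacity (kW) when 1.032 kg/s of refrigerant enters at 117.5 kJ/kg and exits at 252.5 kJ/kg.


dh = 252.5 - 117.5 = 135.0 kJ/kg
Q_evap = m_dot * dh = 1.032 * 135.0
Q_evap = 139.32 kW

139.32


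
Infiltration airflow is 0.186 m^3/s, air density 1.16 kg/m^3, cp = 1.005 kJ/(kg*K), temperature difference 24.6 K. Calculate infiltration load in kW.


Q = V_dot * rho * cp * dT
Q = 0.186 * 1.16 * 1.005 * 24.6
Q = 5.334 kW

5.334


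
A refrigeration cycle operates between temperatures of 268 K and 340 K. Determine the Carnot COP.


dT = 340 - 268 = 72 K
COP_carnot = T_cold / dT = 268 / 72
COP_carnot = 3.722

3.722


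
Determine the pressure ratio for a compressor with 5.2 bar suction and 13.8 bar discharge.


PR = P_high / P_low
PR = 13.8 / 5.2
PR = 2.654

2.654


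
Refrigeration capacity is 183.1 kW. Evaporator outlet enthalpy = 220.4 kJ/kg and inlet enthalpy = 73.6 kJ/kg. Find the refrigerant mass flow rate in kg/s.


dh = 220.4 - 73.6 = 146.8 kJ/kg
m_dot = Q / dh = 183.1 / 146.8 = 1.2473 kg/s

1.2473


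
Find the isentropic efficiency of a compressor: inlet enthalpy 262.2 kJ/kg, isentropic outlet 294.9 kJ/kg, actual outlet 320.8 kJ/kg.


dh_ideal = 294.9 - 262.2 = 32.7 kJ/kg
dh_actual = 320.8 - 262.2 = 58.6 kJ/kg
eta_s = dh_ideal / dh_actual = 32.7 / 58.6
eta_s = 0.558

0.558


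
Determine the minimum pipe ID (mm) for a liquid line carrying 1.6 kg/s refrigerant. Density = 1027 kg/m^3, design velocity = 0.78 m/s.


A = m_dot / (rho * v) = 1.6 / (1027 * 0.78) = 0.001997353507 m^2
d = sqrt(4*A/pi) * 1000
d = 50.4 mm

50.4


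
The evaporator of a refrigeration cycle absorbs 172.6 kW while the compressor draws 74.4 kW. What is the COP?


COP = Q_evap / W
COP = 172.6 / 74.4
COP = 2.32

2.32


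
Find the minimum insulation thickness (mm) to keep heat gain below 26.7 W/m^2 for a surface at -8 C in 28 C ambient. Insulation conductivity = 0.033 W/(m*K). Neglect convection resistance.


dT = 28 - (-8) = 36 K
thickness = k * dT / q_max * 1000
thickness = 0.033 * 36 / 26.7 * 1000
thickness = 44.5 mm

44.5


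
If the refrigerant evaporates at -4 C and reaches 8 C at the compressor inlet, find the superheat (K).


Superheat = T_suction - T_evap
Superheat = 8 - (-4)
Superheat = 12 K

12


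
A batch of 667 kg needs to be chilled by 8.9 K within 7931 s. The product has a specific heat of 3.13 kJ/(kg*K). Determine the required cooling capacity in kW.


Q = m * cp * dT / t
Q = 667 * 3.13 * 8.9 / 7931
Q = 2.343 kW

2.343


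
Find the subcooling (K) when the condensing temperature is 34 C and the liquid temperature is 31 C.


Subcooling = T_cond - T_liquid
Subcooling = 34 - 31
Subcooling = 3 K

3


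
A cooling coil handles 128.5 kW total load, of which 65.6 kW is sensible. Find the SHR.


SHR = Q_sensible / Q_total
SHR = 65.6 / 128.5
SHR = 0.511

0.511


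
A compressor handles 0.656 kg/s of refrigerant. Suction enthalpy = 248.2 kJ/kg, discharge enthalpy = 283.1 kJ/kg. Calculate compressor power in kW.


dh = 283.1 - 248.2 = 34.9 kJ/kg
W = m_dot * dh = 0.656 * 34.9 = 22.89 kW

22.89


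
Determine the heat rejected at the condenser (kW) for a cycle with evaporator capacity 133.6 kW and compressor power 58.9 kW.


Q_cond = Q_evap + W
Q_cond = 133.6 + 58.9
Q_cond = 192.5 kW

192.5


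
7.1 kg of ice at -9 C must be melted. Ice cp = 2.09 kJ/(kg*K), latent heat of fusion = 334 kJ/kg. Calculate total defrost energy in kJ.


Sensible heat = cp * dT = 2.09 * 9 = 18.81 kJ/kg
Total per kg = 18.81 + 334 = 352.81 kJ/kg
Q = m * total = 7.1 * 352.81
Q = 2505.0 kJ

2505.0


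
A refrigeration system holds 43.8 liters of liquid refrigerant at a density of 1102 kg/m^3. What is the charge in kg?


Charge = V * rho / 1000
Charge = 43.8 * 1102 / 1000
Charge = 48.27 kg

48.27


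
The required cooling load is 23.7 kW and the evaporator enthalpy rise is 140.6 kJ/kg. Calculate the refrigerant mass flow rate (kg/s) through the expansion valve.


m_dot = Q / dh
m_dot = 23.7 / 140.6
m_dot = 0.1686 kg/s

0.1686


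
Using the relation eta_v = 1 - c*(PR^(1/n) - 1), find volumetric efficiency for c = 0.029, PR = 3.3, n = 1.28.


PR^(1/n) = 3.3^(1/1.28) = 2.54149357
eta_v = 1 - 0.029 * (2.54149357 - 1)
eta_v = 0.9553

0.9553


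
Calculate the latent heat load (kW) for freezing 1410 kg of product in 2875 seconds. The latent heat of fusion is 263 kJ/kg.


Q_lat = m * h_fg / t
Q_lat = 1410 * 263 / 2875
Q_lat = 128.98 kW

128.98


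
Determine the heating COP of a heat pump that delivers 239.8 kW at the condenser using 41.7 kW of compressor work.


COP_hp = Q_cond / W
COP_hp = 239.8 / 41.7
COP_hp = 5.751

5.751


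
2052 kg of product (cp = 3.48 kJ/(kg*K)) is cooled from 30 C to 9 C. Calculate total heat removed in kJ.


dT = 30 - (9) = 21 K
Q = m * cp * dT = 2052 * 3.48 * 21
Q = 149960 kJ

149960


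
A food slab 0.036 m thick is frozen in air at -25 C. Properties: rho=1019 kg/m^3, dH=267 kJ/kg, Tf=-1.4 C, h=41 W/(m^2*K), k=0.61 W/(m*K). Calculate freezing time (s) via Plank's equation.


dT = -1.4 - (-25) = 23.6 K
term1 = a/(2h) = 0.036/(2*41) = 0.0004390243902
term2 = a^2/(8k) = 0.036^2/(8*0.61) = 0.0002655737705
t = rho*dH*1000/dT * (term1 + term2)
t = 1019*267*1000/23.6 * (0.0004390243902 + 0.0002655737705)
t = 8123 s

8123


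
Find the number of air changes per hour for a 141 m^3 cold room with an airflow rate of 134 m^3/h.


ACH = flow / volume
ACH = 134 / 141
ACH = 0.95

0.95


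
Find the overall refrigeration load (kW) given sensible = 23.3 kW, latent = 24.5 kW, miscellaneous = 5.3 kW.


Q_total = Q_s + Q_l + Q_misc
Q_total = 23.3 + 24.5 + 5.3
Q_total = 53.1 kW

53.1


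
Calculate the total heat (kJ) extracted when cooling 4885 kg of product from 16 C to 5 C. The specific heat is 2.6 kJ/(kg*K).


dT = 16 - (5) = 11 K
Q = m * cp * dT = 4885 * 2.6 * 11
Q = 139711 kJ

139711


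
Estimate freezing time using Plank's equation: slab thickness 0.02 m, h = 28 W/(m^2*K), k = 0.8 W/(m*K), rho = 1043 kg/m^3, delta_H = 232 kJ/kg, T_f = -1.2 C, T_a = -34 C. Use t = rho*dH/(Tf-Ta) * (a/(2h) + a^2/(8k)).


dT = -1.2 - (-34) = 32.8 K
term1 = a/(2h) = 0.02/(2*28) = 0.0003571428571
term2 = a^2/(8k) = 0.02^2/(8*0.8) = 0.0000625
t = rho*dH*1000/dT * (term1 + term2)
t = 1043*232*1000/32.8 * (0.0003571428571 + 0.0000625)
t = 3096 s

3096


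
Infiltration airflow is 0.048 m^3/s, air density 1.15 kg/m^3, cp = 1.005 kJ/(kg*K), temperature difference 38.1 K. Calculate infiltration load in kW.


Q = V_dot * rho * cp * dT
Q = 0.048 * 1.15 * 1.005 * 38.1
Q = 2.114 kW

2.114


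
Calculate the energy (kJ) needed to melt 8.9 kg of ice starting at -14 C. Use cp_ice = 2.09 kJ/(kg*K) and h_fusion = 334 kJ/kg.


Sensible heat = cp * dT = 2.09 * 14 = 29.26 kJ/kg
Total per kg = 29.26 + 334 = 363.26 kJ/kg
Q = m * total = 8.9 * 363.26
Q = 3233.0 kJ

3233.0


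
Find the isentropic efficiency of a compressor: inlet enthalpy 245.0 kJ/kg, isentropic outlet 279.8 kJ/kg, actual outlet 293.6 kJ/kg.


dh_ideal = 279.8 - 245.0 = 34.8 kJ/kg
dh_actual = 293.6 - 245.0 = 48.6 kJ/kg
eta_s = dh_ideal / dh_actual = 34.8 / 48.6
eta_s = 0.716

0.716


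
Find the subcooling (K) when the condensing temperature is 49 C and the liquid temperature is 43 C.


Subcooling = T_cond - T_liquid
Subcooling = 49 - 43
Subcooling = 6 K

6


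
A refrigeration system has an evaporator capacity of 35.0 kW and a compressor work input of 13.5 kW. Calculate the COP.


COP = Q_evap / W
COP = 35.0 / 13.5
COP = 2.593

2.593


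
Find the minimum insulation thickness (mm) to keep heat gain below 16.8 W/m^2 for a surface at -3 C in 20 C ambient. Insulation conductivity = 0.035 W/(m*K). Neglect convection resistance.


dT = 20 - (-3) = 23 K
thickness = k * dT / q_max * 1000
thickness = 0.035 * 23 / 16.8 * 1000
thickness = 47.9 mm

47.9


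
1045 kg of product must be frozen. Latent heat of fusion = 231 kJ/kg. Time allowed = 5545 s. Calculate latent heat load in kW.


Q_lat = m * h_fg / t
Q_lat = 1045 * 231 / 5545
Q_lat = 43.53 kW

43.53


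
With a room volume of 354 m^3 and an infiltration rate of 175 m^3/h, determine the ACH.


ACH = flow / volume
ACH = 175 / 354
ACH = 0.494

0.494


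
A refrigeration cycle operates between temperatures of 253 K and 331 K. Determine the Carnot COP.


dT = 331 - 253 = 78 K
COP_carnot = T_cold / dT = 253 / 78
COP_carnot = 3.244

3.244


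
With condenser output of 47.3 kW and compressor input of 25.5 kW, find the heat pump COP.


COP_hp = Q_cond / W
COP_hp = 47.3 / 25.5
COP_hp = 1.855

1.855


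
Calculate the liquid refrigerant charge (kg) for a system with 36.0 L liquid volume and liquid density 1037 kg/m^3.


Charge = V * rho / 1000
Charge = 36.0 * 1037 / 1000
Charge = 37.33 kg

37.33


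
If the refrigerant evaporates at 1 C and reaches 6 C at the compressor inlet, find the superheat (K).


Superheat = T_suction - T_evap
Superheat = 6 - (1)
Superheat = 5 K

5


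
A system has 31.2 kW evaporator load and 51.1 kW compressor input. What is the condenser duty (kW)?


Q_cond = Q_evap + W
Q_cond = 31.2 + 51.1
Q_cond = 82.3 kW

82.3


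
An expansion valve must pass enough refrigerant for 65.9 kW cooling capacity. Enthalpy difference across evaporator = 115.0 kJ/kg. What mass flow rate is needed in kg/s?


m_dot = Q / dh
m_dot = 65.9 / 115.0
m_dot = 0.573 kg/s

0.573


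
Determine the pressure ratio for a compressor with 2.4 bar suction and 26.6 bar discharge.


PR = P_high / P_low
PR = 26.6 / 2.4
PR = 11.083

11.083


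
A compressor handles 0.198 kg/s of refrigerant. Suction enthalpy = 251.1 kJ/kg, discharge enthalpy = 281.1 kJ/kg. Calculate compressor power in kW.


dh = 281.1 - 251.1 = 30.0 kJ/kg
W = m_dot * dh = 0.198 * 30.0 = 5.94 kW

5.94


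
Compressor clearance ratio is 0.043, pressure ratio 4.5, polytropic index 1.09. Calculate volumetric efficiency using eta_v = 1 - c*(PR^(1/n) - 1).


PR^(1/n) = 4.5^(1/1.09) = 3.97445456
eta_v = 1 - 0.043 * (3.97445456 - 1)
eta_v = 0.8721

0.8721


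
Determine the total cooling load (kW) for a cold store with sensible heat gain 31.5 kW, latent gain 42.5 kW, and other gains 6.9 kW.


Q_total = Q_s + Q_l + Q_misc
Q_total = 31.5 + 42.5 + 6.9
Q_total = 80.9 kW

80.9


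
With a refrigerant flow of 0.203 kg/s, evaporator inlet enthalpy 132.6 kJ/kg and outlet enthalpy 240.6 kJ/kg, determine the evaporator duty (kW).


dh = 240.6 - 132.6 = 108.0 kJ/kg
Q_evap = m_dot * dh = 0.203 * 108.0
Q_evap = 21.92 kW

21.92


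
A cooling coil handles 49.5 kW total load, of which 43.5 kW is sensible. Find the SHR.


SHR = Q_sensible / Q_total
SHR = 43.5 / 49.5
SHR = 0.879

0.879


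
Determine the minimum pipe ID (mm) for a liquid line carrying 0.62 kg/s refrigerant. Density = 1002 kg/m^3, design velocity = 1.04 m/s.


A = m_dot / (rho * v) = 0.62 / (1002 * 1.04) = 0.0005949639183 m^2
d = sqrt(4*A/pi) * 1000
d = 27.5 mm

27.5


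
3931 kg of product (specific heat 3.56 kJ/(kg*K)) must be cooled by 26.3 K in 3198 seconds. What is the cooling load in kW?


Q = m * cp * dT / t
Q = 3931 * 3.56 * 26.3 / 3198
Q = 115.088 kW

115.088


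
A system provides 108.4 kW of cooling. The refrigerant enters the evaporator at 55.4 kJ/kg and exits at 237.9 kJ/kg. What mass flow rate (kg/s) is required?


dh = 237.9 - 55.4 = 182.5 kJ/kg
m_dot = Q / dh = 108.4 / 182.5 = 0.594 kg/s

0.594


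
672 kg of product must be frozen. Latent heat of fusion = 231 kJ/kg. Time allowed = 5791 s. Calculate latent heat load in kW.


Q_lat = m * h_fg / t
Q_lat = 672 * 231 / 5791
Q_lat = 26.81 kW

26.81


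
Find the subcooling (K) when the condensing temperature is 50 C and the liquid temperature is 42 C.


Subcooling = T_cond - T_liquid
Subcooling = 50 - 42
Subcooling = 8 K

8


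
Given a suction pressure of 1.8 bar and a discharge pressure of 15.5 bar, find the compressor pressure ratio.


PR = P_high / P_low
PR = 15.5 / 1.8
PR = 8.611

8.611


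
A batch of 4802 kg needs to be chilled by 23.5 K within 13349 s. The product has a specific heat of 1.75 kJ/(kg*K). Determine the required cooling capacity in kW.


Q = m * cp * dT / t
Q = 4802 * 1.75 * 23.5 / 13349
Q = 14.794 kW

14.794


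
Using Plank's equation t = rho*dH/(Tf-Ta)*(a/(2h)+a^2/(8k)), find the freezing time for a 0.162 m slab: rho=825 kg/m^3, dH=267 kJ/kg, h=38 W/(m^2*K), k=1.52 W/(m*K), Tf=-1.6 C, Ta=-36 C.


dT = -1.6 - (-36) = 34.4 K
term1 = a/(2h) = 0.162/(2*38) = 0.002131578947
term2 = a^2/(8k) = 0.162^2/(8*1.52) = 0.002158223684
t = rho*dH*1000/dT * (term1 + term2)
t = 825*267*1000/34.4 * (0.002131578947 + 0.002158223684)
t = 27469 s

27469


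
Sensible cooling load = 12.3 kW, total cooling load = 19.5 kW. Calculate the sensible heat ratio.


SHR = Q_sensible / Q_total
SHR = 12.3 / 19.5
SHR = 0.631

0.631


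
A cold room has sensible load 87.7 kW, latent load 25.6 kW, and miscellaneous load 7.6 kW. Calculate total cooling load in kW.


Q_total = Q_s + Q_l + Q_misc
Q_total = 87.7 + 25.6 + 7.6
Q_total = 120.9 kW

120.9


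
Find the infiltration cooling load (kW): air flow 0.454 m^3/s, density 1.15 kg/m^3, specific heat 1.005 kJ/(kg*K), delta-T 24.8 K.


Q = V_dot * rho * cp * dT
Q = 0.454 * 1.15 * 1.005 * 24.8
Q = 13.013 kW

13.013


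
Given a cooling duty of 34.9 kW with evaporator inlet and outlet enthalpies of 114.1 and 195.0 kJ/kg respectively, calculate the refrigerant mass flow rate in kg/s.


dh = 195.0 - 114.1 = 80.9 kJ/kg
m_dot = Q / dh = 34.9 / 80.9 = 0.4314 kg/s

0.4314


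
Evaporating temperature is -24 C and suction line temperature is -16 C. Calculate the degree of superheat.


Superheat = T_suction - T_evap
Superheat = -16 - (-24)
Superheat = 8 K

8


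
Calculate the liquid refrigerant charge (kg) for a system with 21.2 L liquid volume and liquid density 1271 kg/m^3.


Charge = V * rho / 1000
Charge = 21.2 * 1271 / 1000
Charge = 26.95 kg

26.95


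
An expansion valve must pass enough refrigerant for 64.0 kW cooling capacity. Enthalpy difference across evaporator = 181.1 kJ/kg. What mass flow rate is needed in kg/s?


m_dot = Q / dh
m_dot = 64.0 / 181.1
m_dot = 0.3534 kg/s

0.3534


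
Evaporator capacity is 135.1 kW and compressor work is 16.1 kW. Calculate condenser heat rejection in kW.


Q_cond = Q_evap + W
Q_cond = 135.1 + 16.1
Q_cond = 151.2 kW

151.2


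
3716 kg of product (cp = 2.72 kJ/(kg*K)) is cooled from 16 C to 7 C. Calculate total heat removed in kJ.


dT = 16 - (7) = 9 K
Q = m * cp * dT = 3716 * 2.72 * 9
Q = 90968 kJ

90968


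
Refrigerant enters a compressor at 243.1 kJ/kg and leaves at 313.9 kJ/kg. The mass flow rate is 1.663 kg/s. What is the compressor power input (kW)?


dh = 313.9 - 243.1 = 70.8 kJ/kg
W = m_dot * dh = 1.663 * 70.8 = 117.74 kW

117.74


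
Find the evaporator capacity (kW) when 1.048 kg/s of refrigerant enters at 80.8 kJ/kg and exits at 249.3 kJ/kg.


dh = 249.3 - 80.8 = 168.5 kJ/kg
Q_evap = m_dot * dh = 1.048 * 168.5
Q_evap = 176.59 kW

176.59


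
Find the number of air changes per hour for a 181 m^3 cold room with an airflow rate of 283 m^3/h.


ACH = flow / volume
ACH = 283 / 181
ACH = 1.564

1.564


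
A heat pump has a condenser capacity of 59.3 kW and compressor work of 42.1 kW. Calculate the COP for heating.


COP_hp = Q_cond / W
COP_hp = 59.3 / 42.1
COP_hp = 1.409

1.409


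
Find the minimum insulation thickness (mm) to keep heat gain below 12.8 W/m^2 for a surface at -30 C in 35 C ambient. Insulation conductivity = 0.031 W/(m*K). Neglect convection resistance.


dT = 35 - (-30) = 65 K
thickness = k * dT / q_max * 1000
thickness = 0.031 * 65 / 12.8 * 1000
thickness = 157.4 mm

157.4


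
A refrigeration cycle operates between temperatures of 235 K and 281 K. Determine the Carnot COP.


dT = 281 - 235 = 46 K
COP_carnot = T_cold / dT = 235 / 46
COP_carnot = 5.109

5.109


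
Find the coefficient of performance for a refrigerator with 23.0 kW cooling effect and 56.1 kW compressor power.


COP = Q_evap / W
COP = 23.0 / 56.1
COP = 0.41

0.41


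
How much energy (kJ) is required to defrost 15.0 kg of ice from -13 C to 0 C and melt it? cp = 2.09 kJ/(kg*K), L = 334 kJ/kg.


Sensible heat = cp * dT = 2.09 * 13 = 27.17 kJ/kg
Total per kg = 27.17 + 334 = 361.17 kJ/kg
Q = m * total = 15.0 * 361.17
Q = 5417.6 kJ

5417.6


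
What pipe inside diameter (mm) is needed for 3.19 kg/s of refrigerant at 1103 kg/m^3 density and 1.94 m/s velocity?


A = m_dot / (rho * v) = 3.19 / (1103 * 1.94) = 0.001490779598 m^2
d = sqrt(4*A/pi) * 1000
d = 43.6 mm

43.6


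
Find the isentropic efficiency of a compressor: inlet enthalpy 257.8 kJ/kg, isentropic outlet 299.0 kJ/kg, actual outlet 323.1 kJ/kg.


dh_ideal = 299.0 - 257.8 = 41.2 kJ/kg
dh_actual = 323.1 - 257.8 = 65.3 kJ/kg
eta_s = dh_ideal / dh_actual = 41.2 / 65.3
eta_s = 0.6309

0.6309


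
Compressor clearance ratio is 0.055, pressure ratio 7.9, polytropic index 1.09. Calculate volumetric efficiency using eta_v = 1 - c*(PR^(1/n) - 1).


PR^(1/n) = 7.9^(1/1.09) = 6.66056534
eta_v = 1 - 0.055 * (6.66056534 - 1)
eta_v = 0.6887

0.6887


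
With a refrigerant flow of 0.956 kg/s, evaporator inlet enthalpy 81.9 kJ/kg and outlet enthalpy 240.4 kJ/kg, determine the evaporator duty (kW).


dh = 240.4 - 81.9 = 158.5 kJ/kg
Q_evap = m_dot * dh = 0.956 * 158.5
Q_evap = 151.53 kW

151.53


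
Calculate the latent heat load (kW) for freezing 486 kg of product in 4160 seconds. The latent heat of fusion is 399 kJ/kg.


Q_lat = m * h_fg / t
Q_lat = 486 * 399 / 4160
Q_lat = 46.61 kW

46.61


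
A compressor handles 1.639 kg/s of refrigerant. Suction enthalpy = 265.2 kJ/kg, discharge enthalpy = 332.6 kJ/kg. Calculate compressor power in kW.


dh = 332.6 - 265.2 = 67.4 kJ/kg
W = m_dot * dh = 1.639 * 67.4 = 110.47 kW

110.47


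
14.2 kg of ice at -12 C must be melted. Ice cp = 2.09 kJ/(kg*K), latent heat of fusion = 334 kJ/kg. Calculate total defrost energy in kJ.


Sensible heat = cp * dT = 2.09 * 12 = 25.08 kJ/kg
Total per kg = 25.08 + 334 = 359.08 kJ/kg
Q = m * total = 14.2 * 359.08
Q = 5098.9 kJ

5098.9


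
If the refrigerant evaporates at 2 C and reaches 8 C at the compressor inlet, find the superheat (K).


Superheat = T_suction - T_evap
Superheat = 8 - (2)
Superheat = 6 K

6


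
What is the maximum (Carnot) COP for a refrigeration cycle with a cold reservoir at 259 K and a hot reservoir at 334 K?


dT = 334 - 259 = 75 K
COP_carnot = T_cold / dT = 259 / 75
COP_carnot = 3.453

3.453


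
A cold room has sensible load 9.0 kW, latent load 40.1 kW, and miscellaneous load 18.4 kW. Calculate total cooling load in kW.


Q_total = Q_s + Q_l + Q_misc
Q_total = 9.0 + 40.1 + 18.4
Q_total = 67.5 kW

67.5
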